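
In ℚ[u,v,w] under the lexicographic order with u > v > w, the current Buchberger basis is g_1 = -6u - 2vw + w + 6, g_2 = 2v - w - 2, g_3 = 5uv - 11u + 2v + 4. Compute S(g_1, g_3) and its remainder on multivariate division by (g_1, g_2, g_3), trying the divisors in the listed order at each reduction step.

lcm(LM(g_1), LM(g_3)) = uv.
S = (lcm/LT(g_1))·g_1 − (lcm/LT(g_3))·g_3 = 11/5u + ⅓v²w - ⅙vw - 7/5v - ⅘.
Reduce S modulo (g_1, g_2, g_3) in that order:
  leading term u: subtract (-11/30)·g_1 from 11/5u + ⅓v²w - ⅙vw - 7/5v - ⅘ → ⅓v²w - 9/10vw - 7/5v + 11/30w + 7/5
  leading term v²w: subtract (⅙vw)·g_2 from ⅓v²w - 9/10vw - 7/5v + 11/30w + 7/5 → ⅙vw² - 17/30vw - 7/5v + 11/30w + 7/5
  leading term vw²: subtract (1/12w²)·g_2 from ⅙vw² - 17/30vw - 7/5v + 11/30w + 7/5 → -17/30vw - 7/5v + 1/12w³ + ⅙w² + 11/30w + 7/5
  leading term vw: subtract (-17/60w)·g_2 from -17/30vw - 7/5v + 1/12w³ + ⅙w² + 11/30w + 7/5 → -7/5v + 1/12w³ - 7/60w² - ⅕w + 7/5
  leading term v: subtract (-7/10)·g_2 from -7/5v + 1/12w³ - 7/60w² - ⅕w + 7/5 → 1/12w³ - 7/60w² - 9/10w
  leading term w³: no divisor's leading term divides it; move 1/12w³ to the remainder.
  leading term w²: no divisor's leading term divides it; move -7/60w² to the remainder.
  leading term w: no divisor's leading term divides it; move -9/10w to the remainder.
The remainder 1/12w³ - 7/60w² - 9/10w is nonzero, so it would be added as the next basis element.

S(g_1, g_3) = 11/5u + ⅓v²w - ⅙vw - 7/5v - ⅘; remainder on division = 1/12w³ - 7/60w² - 9/10w.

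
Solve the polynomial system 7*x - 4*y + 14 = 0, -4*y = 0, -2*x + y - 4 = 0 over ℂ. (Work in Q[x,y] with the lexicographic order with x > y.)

{(-2, 0)}

Compute a lex Gröbner basis by Buchberger's algorithm.
f_1 = 7*x - 4*y + 14, LT = x.
f_2 = -4*y, LT = y.
f_3 = -2*x + y - 4, LT = x.

The S-polynomials (S(f_1,f_2), S(f_1,f_3), S(f_2,f_3)) all reduce to 0 modulo the current basis, so we have a Gröbner basis.
Inter-reduce: drop elements whose leading term is divisible by another's, tail-reduce, and make monic.
Reduced Gröbner basis: {x + 2, y}.

Elimination: the polynomial y lies in the elimination ideal for y, so y ∈ {0}. For each such y, the remaining basis elements (now univariate) give the rest of the solution.
  y = 0: the earlier basis element becomes x + 2 = 0, giving x = -2 — point (-2, 0).
Check: every point annihilates each of the original generators.
This is the nonlinear analogue of row-reducing a linear system.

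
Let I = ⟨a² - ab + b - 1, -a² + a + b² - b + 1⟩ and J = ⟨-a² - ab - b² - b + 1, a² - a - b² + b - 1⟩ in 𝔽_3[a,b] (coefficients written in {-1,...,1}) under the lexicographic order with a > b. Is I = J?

Since reduced Gröbner bases are canonical representatives of ideals under a given ordering, it suffices to compute and compare them.
Buchberger on the first generating set:
f_1 = a² - ab + b - 1, LT = a².
f_2 = -a² + a + b² - b + 1, LT = a².

S(f_1,f_2): lcm = a². S = -ab + a + b².
  leading term ab: no divisor's leading term divides it; move -ab to the remainder.
  leading term a: no divisor's leading term divides it; move a to the remainder.
  leading term b²: no divisor's leading term divides it; move b² to the remainder.
  remainder -ab + a + b² ≠ 0; add g_3 = -ab + a + b² to the basis.

S(f_1,g_3): lcm = a²b. S = a² + b² - b.
  leading term a²: subtract (1)·f_1 from a² + b² - b → ab + b² + b + 1
  leading term ab: subtract (-1)·g_3 from ab + b² + b + 1 → a - b² + b + 1
  leading term a: no divisor's leading term divides it; move a to the remainder.
  leading term b²: no divisor's leading term divides it; move -b² to the remainder.
  leading term b: no divisor's leading term divides it; move b to the remainder.
  leading term 1: no divisor's leading term divides it; move 1 to the remainder.
  remainder a - b² + b + 1 ≠ 0; add g_4 = a - b² + b + 1 to the basis.

S(f_2,g_3): lcm = a²b. S = a² + ab² - ab - b³ + b² - b.
  leading term a²: subtract (1)·f_1 from a² + ab² - ab - b³ + b² - b → ab² - b³ + b² + b + 1
  leading term ab²: subtract (-b)·g_3 from ab² - b³ + b² + b + 1 → ab + b² + b + 1
  leading term ab: subtract (-1)·g_3 from ab + b² + b + 1 → a - b² + b + 1
  leading term a: subtract (1)·g_4 from a - b² + b + 1 → 0
  remainder 0.

S(f_1,g_4): lcm = a². S = ab² + ab - a + b - 1.
  leading term ab²: subtract (-b)·g_3 from ab² + ab - a + b - 1 → -ab - a + b³ + b - 1
  leading term ab: subtract (1)·g_3 from -ab - a + b³ + b - 1 → a + b³ - b² + b - 1
  leading term a: subtract (1)·g_4 from a + b³ - b² + b - 1 → b³ + 1
  leading term b³: no divisor's leading term divides it; move b³ to the remainder.
  leading term 1: no divisor's leading term divides it; move 1 to the remainder.
  remainder b³ + 1 ≠ 0; add g_5 = b³ + 1 to the basis.

S(f_2,g_4): lcm = a². S = ab² - ab + a - b² + b - 1.
  leading term ab²: subtract (-b)·g_3 from ab² - ab + a - b² + b - 1 → a + b³ - b² + b - 1
  leading term a: subtract (1)·g_4 from a + b³ - b² + b - 1 → b³ + 1
  leading term b³: subtract (1)·g_5 from b³ + 1 → 0
  remainder 0.

S(g_3,g_4): lcm = ab. S = -a + b³ + b² - b.
  leading term a: subtract (-1)·g_4 from -a + b³ + b² - b → b³ + 1
  leading term b³: subtract (1)·g_5 from b³ + 1 → 0
  remainder 0.

S(f_1,g_5): leading monomials are coprime, so the S-polynomial reduces to 0 (Buchberger's first criterion).
S(f_2,g_5): leading monomials are coprime, so the S-polynomial reduces to 0 (Buchberger's first criterion).
S(g_3,g_5): lcm = ab³. S = -ab² - a - b⁴.
  leading term ab²: subtract (b)·g_3 from -ab² - a - b⁴ → -ab - a - b⁴ - b³
  leading term ab: subtract (1)·g_3 from -ab - a - b⁴ - b³ → a - b⁴ - b³ - b²
  leading term a: subtract (1)·g_4 from a - b⁴ - b³ - b² → -b⁴ - b³ - b - 1
  leading term b⁴: subtract (-b)·g_5 from -b⁴ - b³ - b - 1 → -b³ - 1
  leading term b³: subtract (-1)·g_5 from -b³ - 1 → 0
  remainder 0.

S(g_4,g_5): leading monomials are coprime, so the S-polynomial reduces to 0 (Buchberger's first criterion).
Every S-polynomial of the final basis reduces to 0, so we have a Gröbner basis.
Inter-reduce: drop elements whose leading term is divisible by another's, tail-reduce, and make monic.
Reduced Gröbner basis: {a - b² + b + 1, b³ + 1}.

Buchberger on the second generating set:
h_1 = -a² - ab - b² - b + 1, LT = a².
h_2 = a² - a - b² + b - 1, LT = a².

S(h_1,h_2): lcm = a². S = ab + a - b².
  leading term ab: no divisor's leading term divides it; move ab to the remainder.
  leading term a: no divisor's leading term divides it; move a to the remainder.
  leading term b²: no divisor's leading term divides it; move -b² to the remainder.
  remainder ab + a - b² ≠ 0; add k_3 = ab + a - b² to the basis.

S(h_1,k_3): lcm = a²b. S = -a² - ab² + b³ + b² - b.
  leading term a²: subtract (1)·h_1 from -a² - ab² + b³ + b² - b → -ab² + ab + b³ - b² - 1
  leading term ab²: subtract (-b)·k_3 from -ab² + ab + b³ - b² - 1 → -ab - b² - 1
  leading term ab: subtract (-1)·k_3 from -ab - b² - 1 → a + b² - 1
  leading term a: no divisor's leading term divides it; move a to the remainder.
  leading term b²: no divisor's leading term divides it; move b² to the remainder.
  leading term 1: no divisor's leading term divides it; move -1 to the remainder.
  remainder a + b² - 1 ≠ 0; add k_4 = a + b² - 1 to the basis.

S(h_2,k_3): lcm = a²b. S = -a² + ab² - ab - b³ + b² - b.
  leading term a²: subtract (1)·h_1 from -a² + ab² - ab - b³ + b² - b → ab² - b³ - b² - 1
  leading term ab²: subtract (b)·k_3 from ab² - b³ - b² - 1 → -ab - b² - 1
  leading term ab: subtract (-1)·k_3 from -ab - b² - 1 → a + b² - 1
  leading term a: subtract (1)·k_4 from a + b² - 1 → 0
  remainder 0.

S(h_1,k_4): lcm = a². S = -ab² + ab + a + b² + b - 1.
  leading term ab²: subtract (-b)·k_3 from -ab² + ab + a + b² + b - 1 → -ab + a - b³ + b² + b - 1
  leading term ab: subtract (-1)·k_3 from -ab + a - b³ + b² + b - 1 → -a - b³ + b - 1
  leading term a: subtract (-1)·k_4 from -a - b³ + b - 1 → -b³ + b² + b + 1
  leading term b³: no divisor's leading term divides it; move -b³ to the remainder.
  leading term b²: no divisor's leading term divides it; move b² to the remainder.
  leading term b: no divisor's leading term divides it; move b to the remainder.
  leading term 1: no divisor's leading term divides it; move 1 to the remainder.
  remainder -b³ + b² + b + 1 ≠ 0; add k_5 = -b³ + b² + b + 1 to the basis.

S(h_2,k_4): lcm = a². S = -ab² - b² + b - 1.
  leading term ab²: subtract (-b)·k_3 from -ab² - b² + b - 1 → ab - b³ - b² + b - 1
  leading term ab: subtract (1)·k_3 from ab - b³ - b² + b - 1 → -a - b³ + b - 1
  leading term a: subtract (-1)·k_4 from -a - b³ + b - 1 → -b³ + b² + b + 1
  leading term b³: subtract (1)·k_5 from -b³ + b² + b + 1 → 0
  remainder 0.

S(k_3,k_4): lcm = ab. S = a - b³ - b² + b.
  leading term a: subtract (1)·k_4 from a - b³ - b² + b → -b³ + b² + b + 1
  leading term b³: subtract (1)·k_5 from -b³ + b² + b + 1 → 0
  remainder 0.

S(h_1,k_5): leading monomials are coprime, so the S-polynomial reduces to 0 (Buchberger's first criterion).
S(h_2,k_5): leading monomials are coprime, so the S-polynomial reduces to 0 (Buchberger's first criterion).
S(k_3,k_5): lcm = ab³. S = -ab² + ab + a - b⁴.
  leading term ab²: subtract (-b)·k_3 from -ab² + ab + a - b⁴ → -ab + a - b⁴ - b³
  leading term ab: subtract (-1)·k_3 from -ab + a - b⁴ - b³ → -a - b⁴ - b³ - b²
  leading term a: subtract (-1)·k_4 from -a - b⁴ - b³ - b² → -b⁴ - b³ - 1
  leading term b⁴: subtract (b)·k_5 from -b⁴ - b³ - 1 → b³ - b² - b - 1
  leading term b³: subtract (-1)·k_5 from b³ - b² - b - 1 → 0
  remainder 0.

S(k_4,k_5): leading monomials are coprime, so the S-polynomial reduces to 0 (Buchberger's first criterion).
Every S-polynomial of the final basis reduces to 0, so we have a Gröbner basis.
Inter-reduce: drop elements whose leading term is divisible by another's, tail-reduce, and make monic.
Reduced Gröbner basis: {a + b² - 1, b³ - b² - b - 1}.

Since the reduced bases disagree, the two ideals are not the same.
The choice of monomial ordering does not affect the verdict — as long as both bases are computed under the same ordering, their equality decides ideal equality.

No, the ideals differ.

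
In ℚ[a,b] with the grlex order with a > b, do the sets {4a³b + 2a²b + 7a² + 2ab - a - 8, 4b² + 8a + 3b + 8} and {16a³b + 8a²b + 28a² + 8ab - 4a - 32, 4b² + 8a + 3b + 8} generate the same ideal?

Yes, the ideals are equal.

For a fixed monomial order, each ideal has a unique reduced Gröbner basis; comparing bases decides equality.
Buchberger on the first generating set:
f_1 = 4a³b + 2a²b + 7a² + 2ab - a - 8, LT = a³b.
f_2 = 4b² + 8a + 3b + 8, LT = b².

S(f_1,f_2): lcm = a³b². S = -2a⁴ - ¾a³b + ½a²b² - 2a³ + 7/4a²b + ½ab² - ¼ab - 2b.
  reduce S modulo (f_1, f_2):
  remainder -2a⁴ - 3a³ + 7/4a²b - 11/16a² - ¼ab - 19/16a - 2b - 3/2 ≠ 0; add g_3 = -2a⁴ - 3a³ + 7/4a²b - 11/16a² - ¼ab - 19/16a - 2b - 3/2 to the basis.

The other S-polynomials (S(f_1,g_3), S(f_2,g_3)) all reduce to 0 modulo the current basis, so we have a Gröbner basis.
Inter-reduce: drop elements whose leading term is divisible by another's, tail-reduce, and make monic.
Reduced Gröbner basis: {a⁴ + 3/2a³ - ⅞a²b + 11/32a² + ⅛ab + 19/32a + b + ¾, a³b + ½a²b + 7/4a² + ½ab - ¼a - 2, b² + 2a + ¾b + 2}.

Buchberger on the second generating set:
h_1 = 16a³b + 8a²b + 28a² + 8ab - 4a - 32, LT = a³b.
h_2 = 4b² + 8a + 3b + 8, LT = b².

S(h_1,h_2): lcm = a³b². S = -2a⁴ - ¾a³b + ½a²b² - 2a³ + 7/4a²b + ½ab² - ¼ab - 2b.
  reduce S modulo (h_1, h_2):
  remainder -2a⁴ - 3a³ + 7/4a²b - 11/16a² - ¼ab - 19/16a - 2b - 3/2 ≠ 0; add k_3 = -2a⁴ - 3a³ + 7/4a²b - 11/16a² - ¼ab - 19/16a - 2b - 3/2 to the basis.

The other S-polynomials (S(h_1,k_3), S(h_2,k_3)) all reduce to 0 modulo the current basis, so we have a Gröbner basis.
Inter-reduce: drop elements whose leading term is divisible by another's, tail-reduce, and make monic.
Reduced Gröbner basis: {a⁴ + 3/2a³ - ⅞a²b + 11/32a² + ⅛ab + 19/32a + b + ¾, a³b + ½a²b + 7/4a² + ½ab - ¼a - 2, b² + 2a + ¾b + 2}.

Same reduced basis, so the two generating sets span the same ideal.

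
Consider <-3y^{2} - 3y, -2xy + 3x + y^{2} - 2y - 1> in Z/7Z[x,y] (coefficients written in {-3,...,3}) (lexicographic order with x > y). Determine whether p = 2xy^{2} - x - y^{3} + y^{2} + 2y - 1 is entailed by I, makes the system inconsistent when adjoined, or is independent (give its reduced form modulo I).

First compute the reduced Gröbner basis of I by Buchberger's algorithm.
f_1 = -3y^{2} - 3y, LT = y^{2}.
f_2 = -2xy + 3x + y^{2} - 2y - 1, LT = xy.

S(f_1,f_2): lcm = xy^{2}. S = -xy - 3y^{3} - y^{2} + 3y.
  leading term xy: subtract (-3)·f_2 from -xy - 3y^{3} - y^{2} + 3y → 2x - 3y^{3} + 2y^{2} - 3y - 3
  leading term x: no divisor's leading term divides it; move 2x to the remainder.
  leading term y^{3}: subtract (y)·f_1 from -3y^{3} + 2y^{2} - 3y - 3 → -2y^{2} - 3y - 3
  leading term y^{2}: subtract (3)·f_1 from -2y^{2} - 3y - 3 → -y - 3
  leading term y: no divisor's leading term divides it; move -y to the remainder.
  leading term 1: no divisor's leading term divides it; move -3 to the remainder.
  remainder 2x - y - 3 ≠ 0; add h_3 = 2x - y - 3 to the basis.

S(f_1,h_3): leading monomials are coprime, so the S-polynomial reduces to 0 (Buchberger's first criterion).
S(f_2,h_3): lcm = xy. S = 2x - y - 3.
  leading term x: subtract (1)·h_3 from 2x - y - 3 → 0
  remainder 0.

Every S-polynomial of the final basis reduces to 0, so we have a Gröbner basis.
Inter-reduce: drop elements whose leading term is divisible by another's, tail-reduce, and make monic.
Reduced Gröbner basis: {x + 3y + 2, y^{2} + y}.
Label its elements g_1 = x + 3y + 2, g_2 = y^{2} + y.

Reduce p = 2xy^{2} - x - y^{3} + y^{2} + 2y - 1 modulo G:
  leading term xy^{2}: subtract (2y^{2})·g_1 from 2xy^{2} - x - y^{3} + y^{2} + 2y - 1 → -x - 3y^{2} + 2y - 1
  leading term x: subtract (-1)·g_1 from -x - 3y^{2} + 2y - 1 → -3y^{2} - 2y + 1
  leading term y^{2}: subtract (-3)·g_2 from -3y^{2} - 2y + 1 → y + 1
  leading term y: no divisor's leading term divides it; move y to the remainder.
  leading term 1: no divisor's leading term divides it; move 1 to the remainder.
  normal form = y + 1.
The normal form is nonzero, so p ∉ I. Since p minus its normal form lies in I, I + (p) = I + (r) where r = y + 1; decide whether this ideal is the whole ring.
Run Buchberger on G together with r (pairs among the g_i already reduce to 0 since G is a Gröbner basis):
g_1 = x + 3y + 2, LT = x.
g_2 = y^{2} + y, LT = y^{2}.
r = y + 1, LT = y.

S(g_1,g_2): leading monomials are coprime, so the S-polynomial reduces to 0 (Buchberger's first criterion).
S(g_1,r): leading monomials are coprime, so the S-polynomial reduces to 0 (Buchberger's first criterion).
S(g_2,r): lcm = y^{2}. S = 0.
  remainder 0.

Every S-polynomial of the final basis reduces to 0, so we have a Gröbner basis.
Inter-reduce: drop elements whose leading term is divisible by another's, tail-reduce, and make monic.
Reduced Gröbner basis: {x - 1, y + 1}.
The reduced Gröbner basis of I + (p) is {x - 1, y + 1} ≠ {1}, a proper ideal, so the enlarged system stays consistent: p is independent of I, with normal form y + 1.

2xy^{2} - x - y^{3} + y^{2} + 2y - 1 is independent of I; its normal form modulo I is y + 1.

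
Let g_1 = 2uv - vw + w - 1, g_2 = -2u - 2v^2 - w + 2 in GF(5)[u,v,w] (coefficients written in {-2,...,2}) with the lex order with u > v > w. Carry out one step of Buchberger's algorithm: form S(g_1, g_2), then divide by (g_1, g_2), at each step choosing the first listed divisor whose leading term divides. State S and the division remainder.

lcm(LM(g_1), LM(g_2)) = uv.
S = (lcm/LT(g_1))·g_1 − (lcm/LT(g_2))·g_2 = -v^3 - vw + v - 2w + 2.
Reduce S modulo (g_1, g_2) in that order:
  leading term v^3: no divisor's leading term divides it; move -v^3 to the remainder.
  leading term vw: no divisor's leading term divides it; move -vw to the remainder.
  leading term v: no divisor's leading term divides it; move v to the remainder.
  leading term w: no divisor's leading term divides it; move -2w to the remainder.
  leading term 1: no divisor's leading term divides it; move 2 to the remainder.
The remainder -v^3 - vw + v - 2w + 2 is nonzero, so it would be added as the next basis element.

S(g_1, g_2) = -v^3 - vw + v - 2w + 2; remainder on division = -v^3 - vw + v - 2w + 2.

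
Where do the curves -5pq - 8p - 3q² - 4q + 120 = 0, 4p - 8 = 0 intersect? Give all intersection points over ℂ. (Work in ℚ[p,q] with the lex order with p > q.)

{(2, -26/3), (2, 4)}

Compute a lex Gröbner basis by Buchberger's algorithm.
f_1 = -5pq - 8p - 3q² - 4q + 120, LT = pq.
f_2 = 4p - 8, LT = p.

S(f_1,f_2): lcm = pq. S = 8/5p + ⅗q² + 14/5q - 24.
  reduce S modulo (f_1, f_2):
  remainder ⅗q² + 14/5q - 104/5 ≠ 0; add h_3 = ⅗q² + 14/5q - 104/5 to the basis.

The other S-polynomials (S(f_1,h_3), S(f_2,h_3)) all reduce to 0 modulo the current basis, so we have a Gröbner basis.
Inter-reduce: drop elements whose leading term is divisible by another's, tail-reduce, and make monic.
Reduced Gröbner basis: {p - 2, q² + 14/3q - 104/3}.

A lex Gröbner basis eliminates variables successively. Here q² + 14/3q - 104/3 depends only on q, with roots {-26/3, 4}; lifting each root through the earlier basis elements recovers the full solutions.
  q = -26/3: the earlier basis element becomes p - 2 = 0, giving p = 2 — point (2, -26/3).
  q = 4: the earlier basis element becomes p - 2 = 0, giving p = 2 — point (2, 4).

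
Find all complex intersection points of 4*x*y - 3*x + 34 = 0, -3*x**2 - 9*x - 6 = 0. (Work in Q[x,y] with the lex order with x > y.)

Compute a lex Gröbner basis by Buchberger's algorithm.
f_1 = 4*x*y - 3*x + 34, LT = x*y.
f_2 = -3*x**2 - 9*x - 6, LT = x**2.

S(f_1,f_2): lcm = x**2*y. S = -3/4*x**2 - 3*x*y + 17/2*x - 2*y.
  reduce S modulo (f_1, f_2):
  remainder 17/2*x - 2*y + 27 ≠ 0; add h_3 = 17/2*x - 2*y + 27 to the basis.

S(f_1,h_3): lcm = x*y. S = -3/4*x + 4/17*y**2 - 54/17*y + 17/2.
  reduce S modulo (f_1, f_2, h_3):
  remainder 4/17*y**2 - 57/17*y + 185/17 ≠ 0; add h_4 = 4/17*y**2 - 57/17*y + 185/17 to the basis.

The other S-polynomials (S(f_2,h_3), S(f_1,h_4), S(f_2,h_4), S(h_3,h_4)) all reduce to 0 modulo the current basis, so we have a Gröbner basis.
Inter-reduce: drop elements whose leading term is divisible by another's, tail-reduce, and make monic.
Reduced Gröbner basis: {x - 4/17*y + 54/17, y**2 - 57/4*y + 185/4}.

Elimination: the polynomial y**2 - 57/4*y + 185/4 lies in the elimination ideal for y, so y ∈ {5, 37/4}. For each such y, the remaining basis elements (now univariate) give the rest of the solution.
  y = 5: the earlier basis element becomes x + 2 = 0, giving x = -2 — point (-2, 5).
  y = 37/4: the earlier basis element becomes x + 1 = 0, giving x = -1 — point (-1, 37/4).

{(-2, 5), (-1, 37/4)}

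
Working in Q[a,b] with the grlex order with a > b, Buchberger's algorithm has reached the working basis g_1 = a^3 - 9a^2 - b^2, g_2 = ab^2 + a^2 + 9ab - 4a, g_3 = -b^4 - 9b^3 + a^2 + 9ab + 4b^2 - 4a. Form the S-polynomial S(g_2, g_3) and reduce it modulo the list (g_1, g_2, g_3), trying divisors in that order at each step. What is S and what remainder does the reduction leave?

S(g_2, g_3) = a^2b^2 + a^3 + 9a^2b - 4a^2; remainder on division = 0.

lcm(LM(g_2), LM(g_3)) = ab^4.
S = (lcm/LT(g_2))·g_2 − (lcm/LT(g_3))·g_3 = a^2b^2 + a^3 + 9a^2b - 4a^2.
Reduce S modulo (g_1, g_2, g_3) in that order:
  leading term a^2b^2: subtract (a)·g_2 from a^2b^2 + a^3 + 9a^2b - 4a^2 → 0
The remainder is 0, so this S-polynomial contributes no new basis element.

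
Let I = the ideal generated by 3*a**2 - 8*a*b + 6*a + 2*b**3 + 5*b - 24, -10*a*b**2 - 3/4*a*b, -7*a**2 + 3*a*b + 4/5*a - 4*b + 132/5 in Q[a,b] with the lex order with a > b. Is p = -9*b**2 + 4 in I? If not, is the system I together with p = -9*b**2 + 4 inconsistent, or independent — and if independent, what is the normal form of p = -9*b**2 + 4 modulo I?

First compute the reduced Gröbner basis of I by Buchberger's algorithm.
f_1 = 3*a**2 - 8*a*b + 6*a + 2*b**3 + 5*b - 24, LT = a**2.
f_2 = -10*a*b**2 - 3/4*a*b, LT = a*b**2.
f_3 = -7*a**2 + 3*a*b + 4/5*a - 4*b + 132/5, LT = a**2.

S(f_1,f_2): lcm = a**2*b**2. S = -3/40*a**2*b - 8/3*a*b**3 + 2*a*b**2 + 2/3*b**5 + 5/3*b**3 - 8*b**2.
  reduce S modulo (f_1, f_2, f_3):
  remainder 2/3*b**5 + 1/20*b**4 + 5/3*b**3 - 63/8*b**2 - 3/5*b ≠ 0; add h_4 = 2/3*b**5 + 1/20*b**4 + 5/3*b**3 - 63/8*b**2 - 3/5*b to the basis.

S(f_1,f_3): lcm = a**2. S = -47/21*a*b + 74/35*a + 2/3*b**3 + 23/21*b - 148/35.
  reduce S modulo (f_1, f_2, f_3, h_4):
  remainder -47/21*a*b + 74/35*a + 2/3*b**3 + 23/21*b - 148/35 ≠ 0; add h_5 = -47/21*a*b + 74/35*a + 2/3*b**3 + 23/21*b - 148/35 to the basis.

S(f_2,f_3): lcm = a**2*b**2. S = 3/40*a**2*b + 3/7*a*b**3 + 4/35*a*b**2 - 4/7*b**3 + 132/35*b**2.
  reduce S modulo (f_1, f_2, f_3, h_4, h_5):
  remainder -212787/1316000*a - 1/20*b**4 - 163819/263200*b**3 + 1021/280*b**2 + 271749/526400*b + 212787/658000 ≠ 0; add h_6 = -212787/1316000*a - 1/20*b**4 - 163819/263200*b**3 + 1021/280*b**2 + 271749/526400*b + 212787/658000 to the basis.

S(f_1,h_5): lcm = a**2*b. S = 222/235*a**2 + 14/47*a*b**3 - 8/3*a*b**2 + 117/47*a*b - 444/235*a + 2/3*b**4 + 5/3*b**2 - 8*b.
  reduce S modulo (f_1, f_2, f_3, h_4, h_5, h_6):
  remainder 282139/900990*b**4 - 1567076/450495*b**3 + 49461863/1801980*b**2 - 506768/150165*b ≠ 0; add h_7 = 282139/900990*b**4 - 1567076/450495*b**3 + 49461863/1801980*b**2 - 506768/150165*b to the basis.

S(f_2,h_5): lcm = a*b**2. S = 1917/1880*a*b + 14/47*b**4 + 23/47*b**2 - 444/235*b.
  reduce S modulo (f_1, f_2, f_3, h_4, h_5, h_6, h_7):
  remainder -160/47*b**3 + 1044/47*b**2 + 396/235*b ≠ 0; add h_8 = -160/47*b**3 + 1044/47*b**2 + 396/235*b to the basis.

S(h_4,h_5): lcm = a*b**5. S = 1917/1880*a*b**4 + 5/2*a*b**3 - 189/16*a*b**2 - 9/10*a*b + 14/47*b**7 + 23/47*b**5 - 444/235*b**4.
  reduce S modulo (f_1, f_2, f_3, h_4, h_5, h_6, h_7, h_8):
  remainder -5242258516779/212168528000*b**2 + 29517788035467/1060842640000*b ≠ 0; add h_9 = -5242258516779/212168528000*b**2 + 29517788035467/1060842640000*b to the basis.

S(f_1,h_6): lcm = a**2. S = -65800/212787*a*b**4 - 819095/212787*a*b**3 + 4798700/212787*a*b**2 + 74627/141858*a*b + 4*a + 2/3*b**3 + 5/3*b - 8.
  reduce S modulo (f_1, f_2, f_3, h_4, h_5, h_6, h_7, h_8, h_9):
  remainder -39957043282191347/114761776029820275*b ≠ 0; add h_10 = -39957043282191347/114761776029820275*b to the basis.

The other S-polynomials (S(f_1,h_4), S(f_2,h_4), S(f_3,h_4), S(f_3,h_5), S(f_2,h_6), S(f_3,h_6), S(h_4,h_6), S(h_5,h_6), S(f_1,h_7), S(f_2,h_7), S(f_3,h_7), S(h_4,h_7), S(h_5,h_7), S(h_6,h_7), S(f_1,h_8), S(f_2,h_8), S(f_3,h_8), S(h_4,h_8), S(h_5,h_8), S(h_6,h_8), S(h_7,h_8), S(f_1,h_9), S(f_2,h_9), S(f_3,h_9), S(h_4,h_9), S(h_5,h_9), S(h_6,h_9), S(h_7,h_9), S(h_8,h_9), S(f_1,h_10), S(f_2,h_10), S(f_3,h_10), S(h_4,h_10), S(h_5,h_10), S(h_6,h_10), S(h_7,h_10), S(h_8,h_10), S(h_9,h_10)) all reduce to 0 modulo the current basis, so we have a Gröbner basis.
Inter-reduce: drop elements whose leading term is divisible by another's, tail-reduce, and make monic.
Reduced Gröbner basis: {a - 2, b}.
Label its elements g_1 = a - 2, g_2 = b.

Reduce p = -9*b**2 + 4 modulo G:
  leading term b**2: subtract (-9*b)·g_2 from -9*b**2 + 4 → 4
  leading term 1: no divisor's leading term divides it; move 4 to the remainder.
  normal form = 4.
The normal form is nonzero, so p ∉ I. Since p minus its normal form lies in I, I + (p) = I + (r) where r = 4; decide whether this ideal is the whole ring.
Here r = 4 is a nonzero constant, hence a unit: 1 ∈ I + (p), the Gröbner basis of I + (p) is {1}, and the enlarged system has no common solution — adjoining p is inconsistent.

Adjoining -9*b**2 + 4 makes the ideal the whole ring: the system is inconsistent.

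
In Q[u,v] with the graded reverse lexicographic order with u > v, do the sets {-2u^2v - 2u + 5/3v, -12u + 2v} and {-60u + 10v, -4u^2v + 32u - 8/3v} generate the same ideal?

Yes, the ideals are equal.

Since reduced Gröbner bases are canonical representatives of ideals under a given ordering, it suffices to compute and compare them.
Buchberger on the first generating set:
f_1 = -2u^2v - 2u + 5/3v, LT = u^2v.
f_2 = -12u + 2v, LT = u.

S(f_1,f_2): lcm = u^2v. S = 1/6uv^2 + u - 5/6v.
  leading term uv^2: subtract (-1/72v^2)·f_2 from 1/6uv^2 + u - 5/6v → 1/36v^3 + u - 5/6v
  leading term v^3: no divisor's leading term divides it; move 1/36v^3 to the remainder.
  leading term u: subtract (-1/12)·f_2 from u - 5/6v → -2/3v
  leading term v: no divisor's leading term divides it; move -2/3v to the remainder.
  remainder 1/36v^3 - 2/3v ≠ 0; add g_3 = 1/36v^3 - 2/3v to the basis.

The other S-polynomials (S(f_1,g_3), S(f_2,g_3)) all reduce to 0 modulo the current basis, so we have a Gröbner basis.
Inter-reduce: drop elements whose leading term is divisible by another's, tail-reduce, and make monic.
Reduced Gröbner basis: {v^3 - 24v, u - 1/6v}.

Buchberger on the second generating set:
h_1 = -60u + 10v, LT = u.
h_2 = -4u^2v + 32u - 8/3v, LT = u^2v.

S(h_1,h_2): lcm = u^2v. S = -1/6uv^2 + 8u - 2/3v.
  leading term uv^2: subtract (1/360v^2)·h_1 from -1/6uv^2 + 8u - 2/3v → -1/36v^3 + 8u - 2/3v
  leading term v^3: no divisor's leading term divides it; move -1/36v^3 to the remainder.
  leading term u: subtract (-2/15)·h_1 from 8u - 2/3v → 2/3v
  leading term v: no divisor's leading term divides it; move 2/3v to the remainder.
  remainder -1/36v^3 + 2/3v ≠ 0; add k_3 = -1/36v^3 + 2/3v to the basis.

The other S-polynomials (S(h_1,k_3), S(h_2,k_3)) all reduce to 0 modulo the current basis, so we have a Gröbner basis.
Inter-reduce: drop elements whose leading term is divisible by another's, tail-reduce, and make monic.
Reduced Gröbner basis: {v^3 - 24v, u - 1/6v}.

Same reduced basis, so the two generating sets span the same ideal.
The choice of monomial ordering does not affect the verdict — as long as both bases are computed under the same ordering, their equality decides ideal equality.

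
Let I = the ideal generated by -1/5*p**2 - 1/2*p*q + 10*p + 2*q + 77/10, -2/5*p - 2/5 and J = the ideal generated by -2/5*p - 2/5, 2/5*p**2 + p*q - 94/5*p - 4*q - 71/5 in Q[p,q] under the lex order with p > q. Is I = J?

Yes, the ideals are equal.

Since reduced Gröbner bases are canonical representatives of ideals under a given ordering, it suffices to compute and compare them.
Buchberger on the first generating set:
f_1 = -1/5*p**2 - 1/2*p*q + 10*p + 2*q + 77/10, LT = p**2.
f_2 = -2/5*p - 2/5, LT = p.

S(f_1,f_2): lcm = p**2. S = 5/2*p*q - 51*p - 10*q - 77/2.
  leading term p*q: subtract (-25/4*q)·f_2 from 5/2*p*q - 51*p - 10*q - 77/2 → -51*p - 25/2*q - 77/2
  leading term p: subtract (255/2)·f_2 from -51*p - 25/2*q - 77/2 → -25/2*q + 25/2
  leading term q: no divisor's leading term divides it; move -25/2*q to the remainder.
  leading term 1: no divisor's leading term divides it; move 25/2 to the remainder.
  remainder -25/2*q + 25/2 ≠ 0; add g_3 = -25/2*q + 25/2 to the basis.

S(f_1,g_3): leading monomials are coprime, so the S-polynomial reduces to 0 (Buchberger's first criterion).
S(f_2,g_3): leading monomials are coprime, so the S-polynomial reduces to 0 (Buchberger's first criterion).
Every S-polynomial of the final basis reduces to 0, so we have a Gröbner basis.
Inter-reduce: drop elements whose leading term is divisible by another's, tail-reduce, and make monic.
Reduced Gröbner basis: {p + 1, q - 1}.

Buchberger on the second generating set:
h_1 = -2/5*p - 2/5, LT = p.
h_2 = 2/5*p**2 + p*q - 94/5*p - 4*q - 71/5, LT = p**2.

S(h_1,h_2): lcm = p**2. S = -5/2*p*q + 48*p + 10*q + 71/2.
  leading term p*q: subtract (25/4*q)·h_1 from -5/2*p*q + 48*p + 10*q + 71/2 → 48*p + 25/2*q + 71/2
  leading term p: subtract (-120)·h_1 from 48*p + 25/2*q + 71/2 → 25/2*q - 25/2
  leading term q: no divisor's leading term divides it; move 25/2*q to the remainder.
  leading term 1: no divisor's leading term divides it; move -25/2 to the remainder.
  remainder 25/2*q - 25/2 ≠ 0; add k_3 = 25/2*q - 25/2 to the basis.

S(h_1,k_3): leading monomials are coprime, so the S-polynomial reduces to 0 (Buchberger's first criterion).
S(h_2,k_3): leading monomials are coprime, so the S-polynomial reduces to 0 (Buchberger's first criterion).
Every S-polynomial of the final basis reduces to 0, so we have a Gröbner basis.
Inter-reduce: drop elements whose leading term is divisible by another's, tail-reduce, and make monic.
Reduced Gröbner basis: {p + 1, q - 1}.

These coincide, so the ideals are equal.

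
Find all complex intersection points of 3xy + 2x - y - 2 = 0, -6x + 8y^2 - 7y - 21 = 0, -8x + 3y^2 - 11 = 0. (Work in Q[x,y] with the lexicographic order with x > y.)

Compute a lex Gröbner basis by Buchberger's algorithm.
f_1 = 3xy + 2x - y - 2, LT = xy.
f_2 = -6x + 8y^2 - 7y - 21, LT = x.
f_3 = -8x + 3y^2 - 11, LT = x.

S(f_1,f_2): lcm = xy. S = 2/3x + 4/3y^3 - 7/6y^2 - 23/6y - 2/3.
  leading term x: subtract (-1/9)·f_2 from 2/3x + 4/3y^3 - 7/6y^2 - 23/6y - 2/3 → 4/3y^3 - 5/18y^2 - 83/18y - 3
  leading term y^3: no divisor's leading term divides it; move 4/3y^3 to the remainder.
  leading term y^2: no divisor's leading term divides it; move -5/18y^2 to the remainder.
  leading term y: no divisor's leading term divides it; move -83/18y to the remainder.
  leading term 1: no divisor's leading term divides it; move -3 to the remainder.
  remainder 4/3y^3 - 5/18y^2 - 83/18y - 3 ≠ 0; add h_4 = 4/3y^3 - 5/18y^2 - 83/18y - 3 to the basis.

S(f_1,f_3): lcm = xy. S = 2/3x + 3/8y^3 - 41/24y - 2/3.
  leading term x: subtract (-1/9)·f_2 from 2/3x + 3/8y^3 - 41/24y - 2/3 → 3/8y^3 + 8/9y^2 - 179/72y - 3
  leading term y^3: subtract (9/32)·h_4 from 3/8y^3 + 8/9y^2 - 179/72y - 3 → 557/576y^2 - 685/576y - 69/32
  leading term y^2: no divisor's leading term divides it; move 557/576y^2 to the remainder.
  leading term y: no divisor's leading term divides it; move -685/576y to the remainder.
  leading term 1: no divisor's leading term divides it; move -69/32 to the remainder.
  remainder 557/576y^2 - 685/576y - 69/32 ≠ 0; add h_5 = 557/576y^2 - 685/576y - 69/32 to the basis.

S(f_2,f_3): lcm = x. S = -23/24y^2 + 7/6y + 17/8.
  leading term y^2: subtract (-552/557)·h_5 from -23/24y^2 + 7/6y + 17/8 → -53/4456y - 53/4456
  leading term y: no divisor's leading term divides it; move -53/4456y to the remainder.
  leading term 1: no divisor's leading term divides it; move -53/4456 to the remainder.
  remainder -53/4456y - 53/4456 ≠ 0; add h_6 = -53/4456y - 53/4456 to the basis.

S(f_1,h_4): lcm = xy^3. S = 7/8xy^2 + 83/24xy + 9/4x - 1/3y^3 - 2/3y^2.
  leading term xy^2: subtract (7/24y)·f_1 from 7/8xy^2 + 83/24xy + 9/4x - 1/3y^3 - 2/3y^2 → 23/8xy + 9/4x - 1/3y^3 - 3/8y^2 + 7/12y
  leading term xy: subtract (23/24)·f_1 from 23/8xy + 9/4x - 1/3y^3 - 3/8y^2 + 7/12y → 1/3x - 1/3y^3 - 3/8y^2 + 37/24y + 23/12
  leading term x: subtract (-1/18)·f_2 from 1/3x - 1/3y^3 - 3/8y^2 + 37/24y + 23/12 → -1/3y^3 + 5/72y^2 + 83/72y + 3/4
  leading term y^3: subtract (-1/4)·h_4 from -1/3y^3 + 5/72y^2 + 83/72y + 3/4 → 0
  remainder 0.

S(f_2,h_4): leading monomials are coprime, so the S-polynomial reduces to 0 (Buchberger's first criterion).
S(f_3,h_4): leading monomials are coprime, so the S-polynomial reduces to 0 (Buchberger's first criterion).
S(f_1,h_5): lcm = xy^2. S = 3169/1671xy + 1242/557x - 1/3y^2 - 2/3y.
  leading term xy: subtract (3169/5013)·f_1 from 3169/1671xy + 1242/557x - 1/3y^2 - 2/3y → 4840/5013x - 1/3y^2 - 173/5013y + 6338/5013
  leading term x: subtract (-2420/15039)·f_2 from 4840/5013x - 1/3y^2 - 173/5013y + 6338/5013 → 14347/15039y^2 - 17459/15039y - 1178/557
  leading term y^2: subtract (918208/930747)·h_5 from 14347/15039y^2 - 17459/15039y - 1178/557 → 3816/310249y + 3816/310249
  leading term y: subtract (-576/557)·h_6 from 3816/310249y + 3816/310249 → 0
  remainder 0.

S(f_2,h_5): leading monomials are coprime, so the S-polynomial reduces to 0 (Buchberger's first criterion).
S(f_3,h_5): leading monomials are coprime, so the S-polynomial reduces to 0 (Buchberger's first criterion).
S(h_4,h_5): lcm = y^3. S = 13655/13368y^2 - 16423/13368y - 9/4.
  leading term y^2: subtract (327720/310249)·h_5 from 13655/13368y^2 - 16423/13368y - 9/4 → 8586/310249y + 8586/310249
  leading term y: subtract (-1296/557)·h_6 from 8586/310249y + 8586/310249 → 0
  remainder 0.

S(f_1,h_6): lcm = xy. S = -1/3x - 1/3y - 2/3.
  leading term x: subtract (1/18)·f_2 from -1/3x - 1/3y - 2/3 → -4/9y^2 + 1/18y + 1/2
  leading term y^2: subtract (-256/557)·h_5 from -4/9y^2 + 1/18y + 1/2 → -547/1114y - 547/1114
  leading term y: subtract (2188/53)·h_6 from -547/1114y - 547/1114 → 0
  remainder 0.

S(f_2,h_6): leading monomials are coprime, so the S-polynomial reduces to 0 (Buchberger's first criterion).
S(f_3,h_6): leading monomials are coprime, so the S-polynomial reduces to 0 (Buchberger's first criterion).
S(h_4,h_6): lcm = y^3. S = -29/24y^2 - 83/24y - 9/4.
  leading term y^2: subtract (-696/557)·h_5 from -29/24y^2 - 83/24y - 9/4 → -2754/557y - 2754/557
  leading term y: subtract (22032/53)·h_6 from -2754/557y - 2754/557 → 0
  remainder 0.

S(h_5,h_6): lcm = y^2. S = -1242/557y - 1242/557.
  leading term y: subtract (9936/53)·h_6 from -1242/557y - 1242/557 → 0
  remainder 0.

Every S-polynomial of the final basis reduces to 0, so we have a Gröbner basis.
Inter-reduce: drop elements whose leading term is divisible by another's, tail-reduce, and make monic.
Reduced Gröbner basis: {x + 1, y + 1}.

Since the basis is lex-ordered, y + 1 is univariate in y. Its roots are {-1}. Back-substituting each root into the other basis elements fixes the other coordinates.
  y = -1: the earlier basis element becomes x + 1 = 0, giving x = -1 — point (-1, -1).
Zero-dimensionality of the ideal guarantees finitely many solutions over ℂ.

{(-1, -1)}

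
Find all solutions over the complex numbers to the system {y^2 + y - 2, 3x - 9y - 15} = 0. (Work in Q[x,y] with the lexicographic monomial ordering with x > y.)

Compute a lex Gröbner basis by Buchberger's algorithm.
f_1 = y^2 + y - 2, LT = y^2.
f_2 = 3x - 9y - 15, LT = x.

The S-polynomials (S(f_1,f_2)) all reduce to 0 modulo the current basis, so we have a Gröbner basis.
Inter-reduce: drop elements whose leading term is divisible by another's, tail-reduce, and make monic.
Reduced Gröbner basis: {x - 3y - 5, y^2 + y - 2}.

The lex basis is triangular: the last element involves only y. Solving y^2 + y - 2 = 0 gives y ∈ {-2, 1}; substituting each value into the earlier elements determines the remaining variables.
  y = -2: the earlier basis element becomes x + 1 = 0, giving x = -1 — point (-1, -2).
  y = 1: the earlier basis element becomes x - 8 = 0, giving x = 8 — point (8, 1).
Each listed point satisfies every original equation (direct substitution).
Zero-dimensionality of the ideal guarantees finitely many solutions over ℂ.

{(-1, -2), (8, 1)}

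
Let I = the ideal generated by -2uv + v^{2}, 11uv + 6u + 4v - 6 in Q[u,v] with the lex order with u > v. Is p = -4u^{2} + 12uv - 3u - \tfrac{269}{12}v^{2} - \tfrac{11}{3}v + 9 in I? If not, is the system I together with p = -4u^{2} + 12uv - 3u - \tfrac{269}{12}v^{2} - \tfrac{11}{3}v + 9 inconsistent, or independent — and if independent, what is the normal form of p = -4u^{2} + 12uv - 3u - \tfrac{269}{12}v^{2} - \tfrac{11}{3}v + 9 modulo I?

Adjoining -4u^{2} + 12uv - 3u - \tfrac{269}{12}v^{2} - \tfrac{11}{3}v + 9 makes the ideal the whole ring: the system is inconsistent.

First compute the reduced Gröbner basis of I by Buchberger's algorithm.
f_1 = -2uv + v^{2}, LT = uv.
f_2 = 11uv + 6u + 4v - 6, LT = uv.

S(f_1,f_2): lcm = uv. S = -\tfrac{6}{11}u - \tfrac{1}{2}v^{2} - \tfrac{4}{11}v + \tfrac{6}{11}.
  reduce S modulo (f_1, f_2):
  remainder -\tfrac{6}{11}u - \tfrac{1}{2}v^{2} - \tfrac{4}{11}v + \tfrac{6}{11} ≠ 0; add h_3 = -\tfrac{6}{11}u - \tfrac{1}{2}v^{2} - \tfrac{4}{11}v + \tfrac{6}{11} to the basis.

S(f_1,h_3): lcm = uv. S = -\tfrac{11}{12}v^{3} - \tfrac{7}{6}v^{2} + v.
  reduce S modulo (f_1, f_2, h_3):
  remainder -\tfrac{11}{12}v^{3} - \tfrac{7}{6}v^{2} + v ≠ 0; add h_4 = -\tfrac{11}{12}v^{3} - \tfrac{7}{6}v^{2} + v to the basis.

The other S-polynomials (S(f_2,h_3), S(f_1,h_4), S(f_2,h_4), S(h_3,h_4)) all reduce to 0 modulo the current basis, so we have a Gröbner basis.
Inter-reduce: drop elements whose leading term is divisible by another's, tail-reduce, and make monic.
Reduced Gröbner basis: {u + \tfrac{11}{12}v^{2} + \tfrac{2}{3}v - 1, v^{3} + \tfrac{14}{11}v^{2} - \tfrac{12}{11}v}.
Label its elements g_1 = u + \tfrac{11}{12}v^{2} + \tfrac{2}{3}v - 1, g_2 = v^{3} + \tfrac{14}{11}v^{2} - \tfrac{12}{11}v.

Reduce p = -4u^{2} + 12uv - 3u - \tfrac{269}{12}v^{2} - \tfrac{11}{3}v + 9 modulo G:
  leading term u^{2}: subtract (-4u)·g_1 from -4u^{2} + 12uv - 3u - \tfrac{269}{12}v^{2} - \tfrac{11}{3}v + 9 → \tfrac{11}{3}uv^{2} + \tfrac{44}{3}uv - 7u - \tfrac{269}{12}v^{2} - \tfrac{11}{3}v + 9
  leading term uv^{2}: subtract (\tfrac{11}{3}v^{2})·g_1 from \tfrac{11}{3}uv^{2} + \tfrac{44}{3}uv - 7u - \tfrac{269}{12}v^{2} - \tfrac{11}{3}v + 9 → \tfrac{44}{3}uv - 7u - \tfrac{121}{36}v^{4} - \tfrac{22}{9}v^{3} - \tfrac{75}{4}v^{2} - \tfrac{11}{3}v + 9
  leading term uv: subtract (\tfrac{44}{3}v)·g_1 from \tfrac{44}{3}uv - 7u - \tfrac{121}{36}v^{4} - \tfrac{22}{9}v^{3} - \tfrac{75}{4}v^{2} - \tfrac{11}{3}v + 9 → -7u - \tfrac{121}{36}v^{4} - \tfrac{143}{9}v^{3} - \tfrac{1027}{36}v^{2} + 11v + 9
  leading term u: subtract (-7)·g_1 from -7u - \tfrac{121}{36}v^{4} - \tfrac{143}{9}v^{3} - \tfrac{1027}{36}v^{2} + 11v + 9 → -\tfrac{121}{36}v^{4} - \tfrac{143}{9}v^{3} - \tfrac{199}{9}v^{2} + \tfrac{47}{3}v + 2
  leading term v^{4}: subtract (-\tfrac{121}{36}v)·g_2 from -\tfrac{121}{36}v^{4} - \tfrac{143}{9}v^{3} - \tfrac{199}{9}v^{2} + \tfrac{47}{3}v + 2 → -\tfrac{209}{18}v^{3} - \tfrac{232}{9}v^{2} + \tfrac{47}{3}v + 2
  leading term v^{3}: subtract (-\tfrac{209}{18})·g_2 from -\tfrac{209}{18}v^{3} - \tfrac{232}{9}v^{2} + \tfrac{47}{3}v + 2 → -11v^{2} + 3v + 2
  leading term v^{2}: no divisor's leading term divides it; move -11v^{2} to the remainder.
  leading term v: no divisor's leading term divides it; move 3v to the remainder.
  leading term 1: no divisor's leading term divides it; move 2 to the remainder.
  normal form = -11v^{2} + 3v + 2.
The normal form is nonzero, so p ∉ I. Since p minus its normal form lies in I, I + (p) = I + (r) where r = -11v^{2} + 3v + 2; decide whether this ideal is the whole ring.
Run Buchberger on G together with r (pairs among the g_i already reduce to 0 since G is a Gröbner basis):
g_1 = u + \tfrac{11}{12}v^{2} + \tfrac{2}{3}v - 1, LT = u.
g_2 = v^{3} + \tfrac{14}{11}v^{2} - \tfrac{12}{11}v, LT = v^{3}.
r = -11v^{2} + 3v + 2, LT = v^{2}.

S(g_2,r): lcm = v^{3}. S = \tfrac{17}{11}v^{2} - \tfrac{10}{11}v.
  reduce S modulo (g_1, g_2, r):
  remainder -\tfrac{59}{121}v + \tfrac{34}{121} ≠ 0; add m_4 = -\tfrac{59}{121}v + \tfrac{34}{121} to the basis.

S(g_2,m_4): lcm = v^{3}. S = \tfrac{1200}{649}v^{2} - \tfrac{12}{11}v.
  reduce S modulo (g_1, g_2, r, m_4):
  remainder -\tfrac{72}{38291} ≠ 0; add m_5 = -\tfrac{72}{38291} to the basis.

The other S-polynomials (S(g_1,g_2), S(g_1,r), S(g_1,m_4), S(r,m_4), S(g_1,m_5), S(g_2,m_5), S(r,m_5), S(m_4,m_5)) all reduce to 0 modulo the current basis, so we have a Gröbner basis.
Inter-reduce: drop elements whose leading term is divisible by another's, tail-reduce, and make monic.
Reduced Gröbner basis: {1}.
The reduced Gröbner basis of I + (p) is {1}: the ideal is the whole ring, so the enlarged system has no common solution — adjoining p is inconsistent.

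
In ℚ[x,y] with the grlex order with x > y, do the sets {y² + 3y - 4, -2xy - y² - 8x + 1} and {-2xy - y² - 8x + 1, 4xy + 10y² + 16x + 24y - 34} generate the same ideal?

Two ideals are equal iff their reduced Gröbner bases coincide (the reduced basis is unique for a fixed ordering).
Buchberger on the first generating set:
f_1 = y² + 3y - 4, LT = y².
f_2 = -2xy - y² - 8x + 1, LT = xy.

S(f_1,f_2): lcm = xy². S = -½y³ - xy - 4x + ½y.
  reduce S modulo (f_1, f_2):
  remainder -15/2y + 15/2 ≠ 0; add g_3 = -15/2y + 15/2 to the basis.

S(f_2,g_3): lcm = xy. S = ½y² + 5x - ½.
  reduce S modulo (f_1, f_2, g_3):
  remainder 5x ≠ 0; add g_4 = 5x to the basis.

The other S-polynomials (S(f_1,g_3), S(f_1,g_4), S(f_2,g_4), S(g_3,g_4)) all reduce to 0 modulo the current basis, so we have a Gröbner basis.
Inter-reduce: drop elements whose leading term is divisible by another's, tail-reduce, and make monic.
Reduced Gröbner basis: {x, y - 1}.

Buchberger on the second generating set:
h_1 = -2xy - y² - 8x + 1, LT = xy.
h_2 = 4xy + 10y² + 16x + 24y - 34, LT = xy.

S(h_1,h_2): lcm = xy. S = -2y² - 6y + 8.
  reduce S modulo (h_1, h_2):
  remainder -2y² - 6y + 8 ≠ 0; add k_3 = -2y² - 6y + 8 to the basis.

S(h_1,k_3): lcm = xy². S = ½y³ + xy + 4x - ½y.
  reduce S modulo (h_1, h_2, k_3):
  remainder 15/2y - 15/2 ≠ 0; add k_4 = 15/2y - 15/2 to the basis.

S(h_1,k_4): lcm = xy. S = ½y² + 5x - ½.
  reduce S modulo (h_1, h_2, k_3, k_4):
  remainder 5x ≠ 0; add k_5 = 5x to the basis.

The other S-polynomials (S(h_2,k_3), S(h_2,k_4), S(k_3,k_4), S(h_1,k_5), S(h_2,k_5), S(k_3,k_5), S(k_4,k_5)) all reduce to 0 modulo the current basis, so we have a Gröbner basis.
Inter-reduce: drop elements whose leading term is divisible by another's, tail-reduce, and make monic.
Reduced Gröbner basis: {x, y - 1}.

The two bases agree; hence the ideals are identical.

Yes, the ideals are equal.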